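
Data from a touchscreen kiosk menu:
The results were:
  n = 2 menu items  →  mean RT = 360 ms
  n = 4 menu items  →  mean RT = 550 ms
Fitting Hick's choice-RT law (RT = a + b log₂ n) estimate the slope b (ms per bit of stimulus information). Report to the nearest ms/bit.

The slope on a log₂ axis is (550 − 360) / (2 − 1) = 190 ms/bit.

190 ms/bit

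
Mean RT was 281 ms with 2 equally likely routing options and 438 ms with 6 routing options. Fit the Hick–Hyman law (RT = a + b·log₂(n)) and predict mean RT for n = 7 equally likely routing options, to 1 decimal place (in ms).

460.0 ms

RT is linear in log₂ n, so two points fix the line:
  b = (438 − 281) / (log₂ 6 − log₂ 2) = 157 / (2.5850 − 1) = 99.056 ms/bit
  a = 281 − 99.056 × 1 = 181.944 ms
Then RT(7) = 181.944 + 99.056 × log₂ 7 = 181.944 + 99.056 × 2.8074 ≈ 460.029 ms.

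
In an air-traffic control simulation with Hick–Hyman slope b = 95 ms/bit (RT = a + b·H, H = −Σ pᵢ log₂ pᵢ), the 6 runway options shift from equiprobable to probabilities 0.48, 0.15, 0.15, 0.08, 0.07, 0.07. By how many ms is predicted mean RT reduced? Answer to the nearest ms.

41 ms

Equiprobable entropy H₀ = log₂ 6 = 2.5850 bits.
Skewed entropy H = −Σ pᵢ log₂ pᵢ = 2.1580 bits.
ΔRT = b·(H₀ − H) = 95 × 0.4270 = 40.56 ms.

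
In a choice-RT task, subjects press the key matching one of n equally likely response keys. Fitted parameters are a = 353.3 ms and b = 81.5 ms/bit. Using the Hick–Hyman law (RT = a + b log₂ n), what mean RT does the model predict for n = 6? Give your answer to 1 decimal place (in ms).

log₂(6) = 2.5850 bits, so RT = 353.3 + 81.5 × 2.5850 ≈ 563.974 ms.

564.0 ms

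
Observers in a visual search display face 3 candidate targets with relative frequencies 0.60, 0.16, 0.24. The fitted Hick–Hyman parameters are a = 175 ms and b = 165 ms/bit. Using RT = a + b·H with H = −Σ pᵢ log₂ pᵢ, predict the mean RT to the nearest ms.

399 ms

Entropy contributions −pᵢ log₂ pᵢ: 0.4422, 0.4230, 0.4941; sum H = 1.3593 bits.
RT = a + bH = 175 + 165·1.3593 = 399.29 ms.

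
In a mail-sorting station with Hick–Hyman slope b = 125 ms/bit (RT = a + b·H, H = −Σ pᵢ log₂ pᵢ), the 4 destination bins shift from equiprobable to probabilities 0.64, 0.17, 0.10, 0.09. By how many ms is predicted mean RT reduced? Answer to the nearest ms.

The RT saving is b·ΔH. Equiprobable H₀ = log₂(4) = 2.0000 bits; with the given probabilities H = 1.4915 bits.
b·(H₀ − H) = 125 × (2.0000 − 1.4915) = 63.56 ms.

64 ms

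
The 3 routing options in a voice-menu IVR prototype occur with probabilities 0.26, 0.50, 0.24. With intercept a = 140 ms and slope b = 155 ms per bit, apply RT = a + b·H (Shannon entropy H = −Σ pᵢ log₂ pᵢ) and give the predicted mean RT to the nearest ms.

Entropy contributions −pᵢ log₂ pᵢ: 0.5053, 0.5000, 0.4941; sum H = 1.4994 bits.
RT = a + bH = 140 + 155·1.4994 = 372.41 ms.

372 ms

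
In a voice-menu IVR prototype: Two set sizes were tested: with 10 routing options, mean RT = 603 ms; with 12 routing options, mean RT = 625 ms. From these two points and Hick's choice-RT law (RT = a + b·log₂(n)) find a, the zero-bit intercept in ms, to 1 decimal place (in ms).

Slope: b = (625 − 603) / (log₂ 12 − log₂ 10) = 22/0.2630 = 83.639 ms/bit.
a = RT₁ − b·log₂ n₁ = 603 − 83.639 × 3.3219 = 325.156 ms.

325.2 ms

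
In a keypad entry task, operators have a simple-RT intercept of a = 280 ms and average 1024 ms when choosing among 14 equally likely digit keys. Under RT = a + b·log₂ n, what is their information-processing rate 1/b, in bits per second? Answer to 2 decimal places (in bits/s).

Choice component = 1024 − 280 = 744 ms over log₂(14) = 3.8074 bits.
b = 744 / 3.8074 = 195.411 ms/bit, so 1/b = 5.117 bits/s.

5.12 bits/s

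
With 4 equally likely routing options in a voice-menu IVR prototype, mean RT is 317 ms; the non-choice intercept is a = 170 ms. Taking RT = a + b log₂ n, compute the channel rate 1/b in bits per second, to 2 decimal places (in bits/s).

13.61 bits/s

b = (317 − 170)/log₂ 4 = 147/2 = 73.500 ms per bit = 0.07350 s/bit; the reciprocal is 13.605 bits/s.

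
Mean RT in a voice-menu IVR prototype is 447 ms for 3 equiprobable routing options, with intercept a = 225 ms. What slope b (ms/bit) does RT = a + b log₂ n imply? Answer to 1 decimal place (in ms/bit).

b = (447 − 225) / log₂(3) = 222 / 1.5850 = 140.066 ms/bit.

140.1 ms/bit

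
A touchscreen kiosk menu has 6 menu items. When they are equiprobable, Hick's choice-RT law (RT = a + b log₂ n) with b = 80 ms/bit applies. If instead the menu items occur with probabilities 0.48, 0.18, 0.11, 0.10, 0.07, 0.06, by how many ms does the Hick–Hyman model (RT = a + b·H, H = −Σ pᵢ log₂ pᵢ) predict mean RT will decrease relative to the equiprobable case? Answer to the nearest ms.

35 ms

The RT saving is b·ΔH. Equiprobable H₀ = log₂(6) = 2.5850 bits; with the given probabilities H = 2.1481 bits.
b·(H₀ − H) = 80 × (2.5850 − 2.1481) = 34.95 ms.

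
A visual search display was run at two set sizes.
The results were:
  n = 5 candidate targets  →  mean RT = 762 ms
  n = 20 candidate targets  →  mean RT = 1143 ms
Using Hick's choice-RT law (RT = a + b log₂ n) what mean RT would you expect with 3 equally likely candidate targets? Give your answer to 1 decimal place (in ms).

621.6 ms

Fit slope and intercept:
  b = (1143 − 762) / (log₂ 20 − log₂ 5) = 381 / (4.3219 − 2.3219) = 190.500 ms/bit
  a = 762 − 190.500 × 2.3219 = 319.673 ms
Then RT(3) = 319.673 + 190.500 × log₂ 3 = 319.673 + 190.500 × 1.5850 ≈ 621.608 ms.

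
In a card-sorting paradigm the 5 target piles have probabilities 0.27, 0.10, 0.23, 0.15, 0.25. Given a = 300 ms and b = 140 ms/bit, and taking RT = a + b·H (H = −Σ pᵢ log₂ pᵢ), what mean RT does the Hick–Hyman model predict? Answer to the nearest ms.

Entropy contributions −pᵢ log₂ pᵢ: 0.5100, 0.3322, 0.4877, 0.4105, 0.5000; sum H = 2.2404 bits.
RT = a + bH = 300 + 140·2.2404 = 613.66 ms.

614 ms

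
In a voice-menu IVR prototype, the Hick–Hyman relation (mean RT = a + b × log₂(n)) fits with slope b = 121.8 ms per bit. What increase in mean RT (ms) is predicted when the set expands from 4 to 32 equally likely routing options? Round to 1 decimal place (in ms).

365.4 ms

Only the slope matters, since a is common to both: ΔRT = b·log₂(n₂/n₁).
log₂(32) − log₂(4) = log₂(32/4) = log₂(8) = 3.
ΔRT = 121.8 × 3.0000 = 365.400 ms.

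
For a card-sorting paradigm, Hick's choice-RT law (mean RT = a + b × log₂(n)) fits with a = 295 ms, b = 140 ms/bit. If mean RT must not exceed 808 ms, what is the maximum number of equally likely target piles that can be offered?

12

140·log₂ n ≤ 808 − 295 = 513, giving log₂ n ≤ 3.6643 and n ≤ 12.678. The largest whole number is 12.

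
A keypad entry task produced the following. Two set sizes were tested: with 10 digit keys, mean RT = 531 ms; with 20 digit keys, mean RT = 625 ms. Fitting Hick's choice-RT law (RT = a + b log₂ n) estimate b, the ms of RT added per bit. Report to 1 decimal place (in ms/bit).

b = (RT₂ − RT₁)/(log₂ n₂ − log₂ n₁) = (625 − 531)/(4.3219 − 3.3219) = 94.000 ms/bit.

94.0 ms/bit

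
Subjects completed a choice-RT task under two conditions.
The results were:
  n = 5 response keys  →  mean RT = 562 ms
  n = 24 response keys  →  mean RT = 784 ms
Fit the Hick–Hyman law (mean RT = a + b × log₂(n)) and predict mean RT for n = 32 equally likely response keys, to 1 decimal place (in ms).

824.7 ms

RT is linear in log₂ n, so two points fix the line:
  b = (784 − 562) / (log₂ 24 − log₂ 5) = 222 / (4.5850 − 2.3219) = 98.098 ms/bit
  a = 562 − 98.098 × 2.3219 = 334.223 ms
Then RT(32) = 334.223 + 98.098 × log₂ 32 = 334.223 + 98.098 × 5 ≈ 824.715 ms.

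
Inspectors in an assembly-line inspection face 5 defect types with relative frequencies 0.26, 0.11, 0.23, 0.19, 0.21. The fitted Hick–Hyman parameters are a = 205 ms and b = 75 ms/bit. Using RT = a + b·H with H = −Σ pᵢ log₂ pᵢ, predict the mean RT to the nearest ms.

375 ms

H = 0.26·log₂(1/0.26) + 0.11·log₂(1/0.11) + 0.23·log₂(1/0.23) + 0.19·log₂(1/0.19) + 0.21·log₂(1/0.21) = 2.2713 bits.
RT = 205 + 75 × 2.2713 = 375.35 ms.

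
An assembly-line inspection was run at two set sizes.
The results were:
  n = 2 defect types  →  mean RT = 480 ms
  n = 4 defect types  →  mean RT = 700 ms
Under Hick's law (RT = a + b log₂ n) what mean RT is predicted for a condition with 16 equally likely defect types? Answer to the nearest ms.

1140 ms

Fit slope and intercept:
  b = (700 − 480) / (log₂ 4 − log₂ 2) = 220 / (2 − 1) = 220 ms/bit
  a = 480 − 220 × 1 = 260 ms
Then RT(16) = 260 + 220 × log₂ 16 = 260 + 220 × 4 ≈ 1140.000 ms.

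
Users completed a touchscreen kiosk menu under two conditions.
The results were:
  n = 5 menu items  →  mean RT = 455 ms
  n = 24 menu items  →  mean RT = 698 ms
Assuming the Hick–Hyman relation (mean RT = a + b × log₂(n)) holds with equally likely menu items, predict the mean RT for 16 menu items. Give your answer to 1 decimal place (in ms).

Solve the two-equation system in a and b:
  b = (698 − 455) / (log₂ 24 − log₂ 5) = 243 / (4.5850 − 2.3219) = 107.378 ms/bit
  a = 455 − 107.378 × 2.3219 = 205.676 ms
Then RT(16) = 205.676 + 107.378 × log₂ 16 = 205.676 + 107.378 × 4 ≈ 635.188 ms.

635.2 ms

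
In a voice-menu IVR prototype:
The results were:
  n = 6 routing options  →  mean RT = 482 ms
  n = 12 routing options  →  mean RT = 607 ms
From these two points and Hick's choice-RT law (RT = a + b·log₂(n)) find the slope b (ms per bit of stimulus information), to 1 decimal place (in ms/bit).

125.0 ms/bit

b = (RT₂ − RT₁)/(log₂ n₂ − log₂ n₁) = (607 − 482)/(3.5850 − 2.5850) = 125.000 ms/bit.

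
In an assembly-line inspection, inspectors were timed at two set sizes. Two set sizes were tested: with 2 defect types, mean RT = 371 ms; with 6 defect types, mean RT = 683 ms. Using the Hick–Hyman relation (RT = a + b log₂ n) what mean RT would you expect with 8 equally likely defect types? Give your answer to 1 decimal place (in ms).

764.7 ms

RT is linear in log₂ n, so two points fix the line:
  b = (683 − 371) / (log₂ 6 − log₂ 2) = 312 / (2.5850 − 1) = 196.850 ms/bit
  a = 371 − 196.850 × 1 = 174.150 ms
Then RT(8) = 174.150 + 196.850 × log₂ 8 = 174.150 + 196.850 × 3 ≈ 764.700 ms.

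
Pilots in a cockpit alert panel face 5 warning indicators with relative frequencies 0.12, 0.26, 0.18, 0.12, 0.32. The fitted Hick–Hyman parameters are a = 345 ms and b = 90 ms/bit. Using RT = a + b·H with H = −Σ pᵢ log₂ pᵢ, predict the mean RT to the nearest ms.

544 ms

Entropy contributions −pᵢ log₂ pᵢ: 0.3671, 0.5053, 0.4453, 0.3671, 0.5260; sum H = 2.2108 bits.
RT = a + bH = 345 + 90·2.2108 = 543.97 ms.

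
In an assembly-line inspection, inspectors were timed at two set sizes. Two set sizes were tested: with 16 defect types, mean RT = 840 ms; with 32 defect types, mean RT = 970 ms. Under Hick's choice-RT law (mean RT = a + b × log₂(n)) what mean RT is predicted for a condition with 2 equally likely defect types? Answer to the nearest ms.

RT is linear in log₂ n, so two points fix the line:
  b = (970 − 840) / (log₂ 32 − log₂ 16) = 130 / (5 − 4) = 130 ms/bit
  a = 840 − 130 × 4 = 320 ms
Then RT(2) = 320 + 130 × log₂ 2 = 320 + 130 × 1 ≈ 450.000 ms.

450 ms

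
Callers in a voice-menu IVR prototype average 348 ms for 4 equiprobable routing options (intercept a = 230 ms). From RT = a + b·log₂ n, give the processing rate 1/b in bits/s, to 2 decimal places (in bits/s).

b = (348 − 230)/log₂ 4 = 118/2 = 59.000 ms per bit = 0.05900 s/bit; the reciprocal is 16.949 bits/s.

16.95 bits/s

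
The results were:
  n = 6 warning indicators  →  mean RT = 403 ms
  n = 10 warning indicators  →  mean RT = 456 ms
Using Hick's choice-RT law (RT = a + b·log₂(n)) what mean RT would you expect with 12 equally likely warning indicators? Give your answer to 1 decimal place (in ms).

Fit slope and intercept:
  b = (456 − 403) / (log₂ 10 − log₂ 6) = 53 / (3.3219 − 2.5850) = 71.917 ms/bit
  a = 403 − 71.917 × 2.5850 = 217.098 ms
Then RT(12) = 217.098 + 71.917 × log₂ 12 = 217.098 + 71.917 × 3.5850 ≈ 474.917 ms.

474.9 ms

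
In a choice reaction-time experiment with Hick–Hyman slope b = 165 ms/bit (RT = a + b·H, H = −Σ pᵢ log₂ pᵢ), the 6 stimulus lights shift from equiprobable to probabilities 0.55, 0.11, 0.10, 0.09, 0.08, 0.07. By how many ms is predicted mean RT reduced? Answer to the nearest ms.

92 ms

The RT saving is b·ΔH. Equiprobable H₀ = log₂(6) = 2.5850 bits; with the given probabilities H = 2.0296 bits.
b·(H₀ − H) = 165 × (2.5850 − 2.0296) = 91.64 ms.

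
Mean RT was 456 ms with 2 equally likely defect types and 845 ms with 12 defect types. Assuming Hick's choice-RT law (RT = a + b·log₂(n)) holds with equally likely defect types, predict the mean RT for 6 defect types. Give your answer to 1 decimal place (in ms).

Fit slope and intercept:
  b = (845 − 456) / (log₂ 12 − log₂ 2) = 389 / (3.5850 − 1) = 150.486 ms/bit
  a = 456 − 150.486 × 1 = 305.514 ms
Then RT(6) = 305.514 + 150.486 × log₂ 6 = 305.514 + 150.486 × 2.5850 ≈ 694.514 ms.

694.5 ms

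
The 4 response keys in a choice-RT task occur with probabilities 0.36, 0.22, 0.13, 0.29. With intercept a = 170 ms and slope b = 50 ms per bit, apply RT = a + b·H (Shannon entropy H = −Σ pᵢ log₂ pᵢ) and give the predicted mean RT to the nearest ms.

266 ms

Entropy contributions −pᵢ log₂ pᵢ: 0.5306, 0.4806, 0.3826, 0.5179; sum H = 1.9117 bits.
RT = a + bH = 170 + 50·1.9117 = 265.59 ms.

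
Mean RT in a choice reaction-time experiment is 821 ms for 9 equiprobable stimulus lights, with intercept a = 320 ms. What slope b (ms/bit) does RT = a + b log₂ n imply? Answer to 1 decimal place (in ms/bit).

158.0 ms/bit

9 alternatives carry log₂ 9 = 3.1699 bits; the choice cost is 821 − 320 = 501 ms, so b = 501/3.1699 = 158.048 ms/bit.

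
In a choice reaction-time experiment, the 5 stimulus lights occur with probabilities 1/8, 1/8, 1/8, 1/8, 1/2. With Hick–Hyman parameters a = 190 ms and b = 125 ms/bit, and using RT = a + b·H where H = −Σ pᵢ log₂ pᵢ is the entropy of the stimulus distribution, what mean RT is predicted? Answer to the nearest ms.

440 ms

Each term −pᵢ log₂ pᵢ: 0.125·3 + 0.125·3 + 0.125·3 + 0.125·3 + 0.5·1; summed, H = 2.000 bits.
Mean RT = a + bH = 190 + 125·2.000 = 440.00 ms.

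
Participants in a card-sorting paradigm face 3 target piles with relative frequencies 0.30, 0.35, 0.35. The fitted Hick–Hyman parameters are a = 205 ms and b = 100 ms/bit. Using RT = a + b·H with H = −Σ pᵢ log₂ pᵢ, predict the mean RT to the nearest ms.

363 ms

H = 0.30·log₂(1/0.30) + 0.35·log₂(1/0.35) + 0.35·log₂(1/0.35) = 1.5813 bits.
RT = 205 + 100 × 1.5813 = 363.13 ms.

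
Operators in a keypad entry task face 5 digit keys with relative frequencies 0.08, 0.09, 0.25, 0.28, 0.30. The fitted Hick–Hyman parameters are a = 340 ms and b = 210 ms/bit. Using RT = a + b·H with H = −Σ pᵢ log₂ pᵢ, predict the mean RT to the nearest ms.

789 ms

H = 0.08·log₂(1/0.08) + 0.09·log₂(1/0.09) + 0.25·log₂(1/0.25) + 0.28·log₂(1/0.28) + 0.30·log₂(1/0.30) = 2.1395 bits.
RT = 340 + 210 × 2.1395 = 789.29 ms.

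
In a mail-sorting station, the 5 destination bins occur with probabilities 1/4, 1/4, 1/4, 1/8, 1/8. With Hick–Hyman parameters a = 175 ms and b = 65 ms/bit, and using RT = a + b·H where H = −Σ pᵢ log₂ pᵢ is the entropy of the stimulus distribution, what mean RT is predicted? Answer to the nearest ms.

H = −Σ pᵢ log₂ pᵢ = 0.25·2 + 0.25·2 + 0.25·2 + 0.125·3 + 0.125·3 = 2.250 bits.
RT = 175 + 65 × 2.250 = 321.25 ms.

321 ms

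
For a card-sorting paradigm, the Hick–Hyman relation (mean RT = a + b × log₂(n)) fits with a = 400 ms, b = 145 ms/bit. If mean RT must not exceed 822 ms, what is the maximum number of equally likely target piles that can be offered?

Set 400 + 145·log₂ n ≤ 822 → log₂ n ≤ (822 − 400)/145 = 2.9103.
So n ≤ 2^2.9103 = 7.518; the largest integer n is 7.

7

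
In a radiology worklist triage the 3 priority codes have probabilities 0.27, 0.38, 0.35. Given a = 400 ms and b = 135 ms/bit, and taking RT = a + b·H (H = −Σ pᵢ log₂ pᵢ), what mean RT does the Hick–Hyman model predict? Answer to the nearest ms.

612 ms

H = 0.27·log₂(1/0.27) + 0.38·log₂(1/0.38) + 0.35·log₂(1/0.35) = 1.5706 bits.
RT = 400 + 135 × 1.5706 = 612.03 ms.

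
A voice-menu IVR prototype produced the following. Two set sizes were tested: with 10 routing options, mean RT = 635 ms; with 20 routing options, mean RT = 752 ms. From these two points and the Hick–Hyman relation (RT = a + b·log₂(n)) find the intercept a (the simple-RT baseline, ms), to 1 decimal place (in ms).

Slope: b = (752 − 635) / (log₂ 20 − log₂ 10) = 117/1.0000 = 117.000 ms/bit.
Intercept: a = 635 − 117.000·log₂(10) = 246.334 ms.

246.3 ms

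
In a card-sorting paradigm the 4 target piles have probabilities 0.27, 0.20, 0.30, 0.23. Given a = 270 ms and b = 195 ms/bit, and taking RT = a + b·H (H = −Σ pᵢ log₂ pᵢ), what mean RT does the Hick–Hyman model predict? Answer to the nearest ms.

H = 0.27·log₂(1/0.27) + 0.20·log₂(1/0.20) + 0.30·log₂(1/0.30) + 0.23·log₂(1/0.23) = 1.9832 bits.
RT = 270 + 195 × 1.9832 = 656.72 ms.

657 ms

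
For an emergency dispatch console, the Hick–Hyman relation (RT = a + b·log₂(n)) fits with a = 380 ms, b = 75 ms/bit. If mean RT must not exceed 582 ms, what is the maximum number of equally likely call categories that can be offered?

Set 380 + 75·log₂ n ≤ 582 → log₂ n ≤ (582 − 380)/75 = 2.6933.
So n ≤ 2^2.6933 = 6.468; the largest integer n is 6.

6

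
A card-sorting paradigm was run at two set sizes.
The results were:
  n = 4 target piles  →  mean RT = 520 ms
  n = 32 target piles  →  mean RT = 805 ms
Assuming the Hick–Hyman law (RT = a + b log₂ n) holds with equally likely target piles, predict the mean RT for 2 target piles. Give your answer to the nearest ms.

Solve the two-equation system in a and b:
  b = (805 − 520) / (log₂ 32 − log₂ 4) = 285 / (5 − 2) = 95 ms/bit
  a = 520 − 95 × 2 = 330 ms
Then RT(2) = 330 + 95 × log₂ 2 = 330 + 95 × 1 ≈ 425.000 ms.

425 ms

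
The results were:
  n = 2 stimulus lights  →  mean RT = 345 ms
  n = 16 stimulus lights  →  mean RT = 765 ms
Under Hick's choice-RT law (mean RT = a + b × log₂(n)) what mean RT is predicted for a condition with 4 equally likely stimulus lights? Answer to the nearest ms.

Fit slope and intercept:
  b = (765 − 345) / (log₂ 16 − log₂ 2) = 420 / (4 − 1) = 140 ms/bit
  a = 345 − 140 × 1 = 205 ms
Then RT(4) = 205 + 140 × log₂ 4 = 205 + 140 × 2 ≈ 485.000 ms.

485 ms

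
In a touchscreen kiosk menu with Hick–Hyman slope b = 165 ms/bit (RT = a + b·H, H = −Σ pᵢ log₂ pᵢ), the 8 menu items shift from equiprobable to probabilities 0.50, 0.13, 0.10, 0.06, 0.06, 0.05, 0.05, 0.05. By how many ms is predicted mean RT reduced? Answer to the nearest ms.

Equiprobable entropy H₀ = log₂ 8 = 3.0000 bits.
Skewed entropy H = −Σ pᵢ log₂ pᵢ = 2.3502 bits.
ΔRT = b·(H₀ − H) = 165 × 0.6498 = 107.22 ms.

107 ms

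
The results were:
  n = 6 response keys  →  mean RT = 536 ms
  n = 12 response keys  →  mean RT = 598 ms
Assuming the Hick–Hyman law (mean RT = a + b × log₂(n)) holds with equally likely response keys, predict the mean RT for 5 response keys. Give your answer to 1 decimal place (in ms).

519.7 ms

Fit slope and intercept:
  b = (598 − 536) / (log₂ 12 − log₂ 6) = 62 / (3.5850 − 2.5850) = 62.000 ms/bit
  a = 536 − 62.000 × 2.5850 = 375.732 ms
Then RT(5) = 375.732 + 62.000 × log₂ 5 = 375.732 + 62.000 × 2.3219 ≈ 519.692 ms.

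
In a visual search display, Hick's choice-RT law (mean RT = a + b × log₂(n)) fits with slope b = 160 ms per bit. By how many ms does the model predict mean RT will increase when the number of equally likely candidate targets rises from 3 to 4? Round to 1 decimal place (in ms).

66.4 ms

Only the slope matters, since a is common to both: ΔRT = b·log₂(n₂/n₁).
log₂(4) − log₂(3) = 2 − 1.5850 = 0.4150.
ΔRT = 160 × 0.4150 = 66.406 ms.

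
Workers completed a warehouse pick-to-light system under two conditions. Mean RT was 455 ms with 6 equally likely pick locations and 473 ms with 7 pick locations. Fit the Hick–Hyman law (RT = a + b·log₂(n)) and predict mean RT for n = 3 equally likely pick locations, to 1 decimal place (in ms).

RT is linear in log₂ n, so two points fix the line:
  b = (473 − 455) / (log₂ 7 − log₂ 6) = 18 / (2.8074 − 2.5850) = 80.938 ms/bit
  a = 455 − 80.938 × 2.5850 = 245.778 ms
Then RT(3) = 245.778 + 80.938 × log₂ 3 = 245.778 + 80.938 × 1.5850 ≈ 374.062 ms.

374.1 ms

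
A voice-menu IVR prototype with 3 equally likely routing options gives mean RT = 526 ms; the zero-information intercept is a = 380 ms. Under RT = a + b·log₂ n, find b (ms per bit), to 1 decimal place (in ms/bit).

92.1 ms/bit

3 alternatives carry log₂ 3 = 1.5850 bits; the choice cost is 526 − 380 = 146 ms, so b = 146/1.5850 = 92.116 ms/bit.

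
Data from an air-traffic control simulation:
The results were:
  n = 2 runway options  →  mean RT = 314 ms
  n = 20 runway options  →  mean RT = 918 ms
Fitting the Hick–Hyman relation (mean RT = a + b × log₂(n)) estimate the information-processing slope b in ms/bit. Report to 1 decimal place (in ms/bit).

The slope on a log₂ axis is (918 − 314) / (4.3219 − 1) = 181.822 ms/bit.

181.8 ms/bit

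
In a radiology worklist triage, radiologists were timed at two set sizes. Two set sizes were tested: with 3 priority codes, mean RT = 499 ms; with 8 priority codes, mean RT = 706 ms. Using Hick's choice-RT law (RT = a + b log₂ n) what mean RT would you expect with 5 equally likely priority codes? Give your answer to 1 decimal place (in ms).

Fit slope and intercept:
  b = (706 − 499) / (log₂ 8 − log₂ 3) = 207 / (3 − 1.5850) = 146.286 ms/bit
  a = 499 − 146.286 × 1.5850 = 267.142 ms
Then RT(5) = 267.142 + 146.286 × log₂ 5 = 267.142 + 146.286 × 2.3219 ≈ 606.808 ms.

606.8 ms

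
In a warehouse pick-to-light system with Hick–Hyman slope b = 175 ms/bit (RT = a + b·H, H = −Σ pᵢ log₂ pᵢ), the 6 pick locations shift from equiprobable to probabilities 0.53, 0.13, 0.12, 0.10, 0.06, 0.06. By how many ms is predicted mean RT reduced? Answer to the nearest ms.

The RT saving is b·ΔH. Equiprobable H₀ = log₂(6) = 2.5850 bits; with the given probabilities H = 2.0544 bits.
b·(H₀ − H) = 175 × (2.5850 − 2.0544) = 92.85 ms.

93 ms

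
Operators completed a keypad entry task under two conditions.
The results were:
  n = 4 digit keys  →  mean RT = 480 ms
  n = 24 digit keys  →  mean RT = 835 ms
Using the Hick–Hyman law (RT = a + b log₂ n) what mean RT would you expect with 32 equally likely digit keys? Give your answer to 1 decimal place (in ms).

892.0 ms

With log₂ n on the abscissa the relation is linear; from the two conditions:
  b = (835 − 480) / (log₂ 24 − log₂ 4) = 355 / (4.5850 − 2) = 137.333 ms/bit
  a = 480 − 137.333 × 2 = 205.335 ms
Then RT(32) = 205.335 + 137.333 × log₂ 32 = 205.335 + 137.333 × 5 ≈ 891.998 ms.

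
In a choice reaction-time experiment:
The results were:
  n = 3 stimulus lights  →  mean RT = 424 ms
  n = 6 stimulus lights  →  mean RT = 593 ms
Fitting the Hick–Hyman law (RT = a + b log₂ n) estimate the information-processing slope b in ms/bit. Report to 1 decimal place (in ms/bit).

169.0 ms/bit

b = (RT₂ − RT₁)/(log₂ n₂ − log₂ n₁) = (593 − 424)/(2.5850 − 1.5850) = 169.000 ms/bit.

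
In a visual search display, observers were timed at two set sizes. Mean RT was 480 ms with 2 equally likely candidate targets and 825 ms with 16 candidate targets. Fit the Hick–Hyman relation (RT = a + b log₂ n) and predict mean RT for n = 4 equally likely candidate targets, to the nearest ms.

RT is linear in log₂ n, so two points fix the line:
  b = (825 − 480) / (log₂ 16 − log₂ 2) = 345 / (4 − 1) = 115 ms/bit
  a = 480 − 115 × 1 = 365 ms
Then RT(4) = 365 + 115 × log₂ 4 = 365 + 115 × 2 ≈ 595.000 ms.

595 ms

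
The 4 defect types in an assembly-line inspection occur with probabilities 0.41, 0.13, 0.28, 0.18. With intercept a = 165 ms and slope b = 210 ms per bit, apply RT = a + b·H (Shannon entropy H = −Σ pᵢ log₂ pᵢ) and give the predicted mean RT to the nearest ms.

558 ms

Entropy contributions −pᵢ log₂ pᵢ: 0.5274, 0.3826, 0.5142, 0.4453; sum H = 1.8696 bits.
RT = a + bH = 165 + 210·1.8696 = 557.61 ms.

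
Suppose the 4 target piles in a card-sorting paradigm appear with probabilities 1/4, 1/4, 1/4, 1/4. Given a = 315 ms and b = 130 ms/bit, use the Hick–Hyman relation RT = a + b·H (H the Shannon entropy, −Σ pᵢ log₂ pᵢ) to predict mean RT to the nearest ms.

Each term −pᵢ log₂ pᵢ: 0.25·2 + 0.25·2 + 0.25·2 + 0.25·2; summed, H = 2.000 bits.
Mean RT = a + bH = 315 + 130·2.000 = 575.00 ms.

575 ms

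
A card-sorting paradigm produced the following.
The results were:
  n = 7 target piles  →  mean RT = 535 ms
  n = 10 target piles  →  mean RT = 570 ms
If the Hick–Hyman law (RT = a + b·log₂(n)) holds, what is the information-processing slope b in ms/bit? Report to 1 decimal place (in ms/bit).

The slope on a log₂ axis is (570 − 535) / (3.3219 − 2.8074) = 68.018 ms/bit.

68.0 ms/bit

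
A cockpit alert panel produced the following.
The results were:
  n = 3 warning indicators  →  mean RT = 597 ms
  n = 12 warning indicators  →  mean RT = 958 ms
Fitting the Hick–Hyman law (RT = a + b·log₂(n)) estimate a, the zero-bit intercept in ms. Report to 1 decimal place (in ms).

Slope: b = (958 − 597) / (log₂ 12 − log₂ 3) = 361/2.0000 = 180.500 ms/bit.
Intercept: a = 597 − 180.500·log₂(3) = 310.914 ms.

310.9 ms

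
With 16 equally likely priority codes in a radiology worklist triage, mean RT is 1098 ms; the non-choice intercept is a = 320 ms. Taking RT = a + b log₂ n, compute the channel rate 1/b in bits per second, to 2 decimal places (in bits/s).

Choice component = 1098 − 320 = 778 ms over log₂(16) = 4 bits.
b = 778 / 4 = 194.500 ms/bit, so 1/b = 5.141 bits/s.

5.14 bits/s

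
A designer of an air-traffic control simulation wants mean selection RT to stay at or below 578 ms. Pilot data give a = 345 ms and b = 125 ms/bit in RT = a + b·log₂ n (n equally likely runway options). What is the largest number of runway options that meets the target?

125·log₂ n ≤ 578 − 345 = 233, giving log₂ n ≤ 1.8640 and n ≤ 3.640. The largest whole number is 3.

3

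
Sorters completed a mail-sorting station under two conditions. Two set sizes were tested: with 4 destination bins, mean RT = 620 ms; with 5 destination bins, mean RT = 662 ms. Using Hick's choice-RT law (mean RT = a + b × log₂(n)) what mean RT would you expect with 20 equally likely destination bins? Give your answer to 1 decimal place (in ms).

922.9 ms

Fit slope and intercept:
  b = (662 − 620) / (log₂ 5 − log₂ 4) = 42 / (2.3219 − 2) = 130.464 ms/bit
  a = 620 − 130.464 × 2 = 359.072 ms
Then RT(20) = 359.072 + 130.464 × log₂ 20 = 359.072 + 130.464 × 4.3219 ≈ 922.928 ms.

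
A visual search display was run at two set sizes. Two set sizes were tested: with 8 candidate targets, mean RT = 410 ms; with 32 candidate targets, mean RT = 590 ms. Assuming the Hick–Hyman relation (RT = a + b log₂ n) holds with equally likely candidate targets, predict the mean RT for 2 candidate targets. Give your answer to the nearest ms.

Fit slope and intercept:
  b = (590 − 410) / (log₂ 32 − log₂ 8) = 180 / (5 − 3) = 90 ms/bit
  a = 410 − 90 × 3 = 140 ms
Then RT(2) = 140 + 90 × log₂ 2 = 140 + 90 × 1 ≈ 230.000 ms.

230 ms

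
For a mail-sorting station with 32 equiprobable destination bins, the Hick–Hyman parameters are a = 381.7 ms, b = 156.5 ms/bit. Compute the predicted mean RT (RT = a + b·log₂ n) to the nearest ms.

log₂(32) = 5 bits, so RT = 381.7 + 156.5 × 5 ≈ 1164.200 ms.

1164 ms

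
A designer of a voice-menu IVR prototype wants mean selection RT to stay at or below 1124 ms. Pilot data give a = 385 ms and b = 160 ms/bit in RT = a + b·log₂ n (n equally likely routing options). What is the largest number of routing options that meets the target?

Information budget: (1124 − 385)/160 = 4.6188 bits, so n ≤ 2^4.6188 = 24.569 → at most 24.

24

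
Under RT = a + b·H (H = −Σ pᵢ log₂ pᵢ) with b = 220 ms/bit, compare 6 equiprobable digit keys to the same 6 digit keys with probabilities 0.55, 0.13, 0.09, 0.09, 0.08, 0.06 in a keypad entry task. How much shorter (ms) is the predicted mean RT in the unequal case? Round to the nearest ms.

125 ms

Equiprobable entropy H₀ = log₂ 6 = 2.5850 bits.
Skewed entropy H = −Σ pᵢ log₂ pᵢ = 2.0174 bits.
ΔRT = b·(H₀ − H) = 220 × 0.5676 = 124.87 ms.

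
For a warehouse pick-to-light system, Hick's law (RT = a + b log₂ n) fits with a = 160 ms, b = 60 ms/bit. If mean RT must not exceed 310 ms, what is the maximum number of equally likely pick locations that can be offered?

5

Set 160 + 60·log₂ n ≤ 310 → log₂ n ≤ (310 − 160)/60 = 2.5000.
So n ≤ 2^2.5000 = 5.657; the largest integer n is 5.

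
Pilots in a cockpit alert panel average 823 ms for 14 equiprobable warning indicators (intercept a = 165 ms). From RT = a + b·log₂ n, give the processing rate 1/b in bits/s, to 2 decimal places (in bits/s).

5.79 bits/s

Choice component = 823 − 165 = 658 ms over log₂(14) = 3.8074 bits.
b = 658 / 3.8074 = 172.823 ms/bit, so 1/b = 5.786 bits/s.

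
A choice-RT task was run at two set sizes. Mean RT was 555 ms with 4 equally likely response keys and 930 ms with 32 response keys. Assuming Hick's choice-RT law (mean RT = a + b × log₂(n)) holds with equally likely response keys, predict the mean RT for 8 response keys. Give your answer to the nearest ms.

With log₂ n on the abscissa the relation is linear; from the two conditions:
  b = (930 − 555) / (log₂ 32 − log₂ 4) = 375 / (5 − 2) = 125 ms/bit
  a = 555 − 125 × 2 = 305 ms
Then RT(8) = 305 + 125 × log₂ 8 = 305 + 125 × 3 ≈ 680.000 ms.

680 ms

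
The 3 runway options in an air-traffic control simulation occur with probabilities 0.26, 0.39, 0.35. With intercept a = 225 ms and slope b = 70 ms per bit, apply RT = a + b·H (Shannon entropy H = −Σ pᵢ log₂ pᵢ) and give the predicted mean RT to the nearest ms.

H = 0.26·log₂(1/0.26) + 0.39·log₂(1/0.39) + 0.35·log₂(1/0.35) = 1.5652 bits.
RT = 225 + 70 × 1.5652 = 334.56 ms.

335 ms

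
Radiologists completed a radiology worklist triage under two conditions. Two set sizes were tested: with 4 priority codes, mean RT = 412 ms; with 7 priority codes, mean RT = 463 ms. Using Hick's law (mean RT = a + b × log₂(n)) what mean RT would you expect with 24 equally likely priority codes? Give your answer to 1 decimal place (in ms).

RT is linear in log₂ n, so two points fix the line:
  b = (463 − 412) / (log₂ 7 − log₂ 4) = 51 / (2.8074 − 2) = 63.169 ms/bit
  a = 412 − 63.169 × 2 = 285.662 ms
Then RT(24) = 285.662 + 63.169 × log₂ 24 = 285.662 + 63.169 × 4.5850 ≈ 575.290 ms.

575.3 ms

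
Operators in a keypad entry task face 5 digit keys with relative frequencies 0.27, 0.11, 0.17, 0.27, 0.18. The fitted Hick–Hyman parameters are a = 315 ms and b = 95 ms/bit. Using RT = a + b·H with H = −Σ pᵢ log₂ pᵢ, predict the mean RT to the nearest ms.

Entropy contributions −pᵢ log₂ pᵢ: 0.5100, 0.3503, 0.4346, 0.5100, 0.4453; sum H = 2.2502 bits.
RT = a + bH = 315 + 95·2.2502 = 528.77 ms.

529 ms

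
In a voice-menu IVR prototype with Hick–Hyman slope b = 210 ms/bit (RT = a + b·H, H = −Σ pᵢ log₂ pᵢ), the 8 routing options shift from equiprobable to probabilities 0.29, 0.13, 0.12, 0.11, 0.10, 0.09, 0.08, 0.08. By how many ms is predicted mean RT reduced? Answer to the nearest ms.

Equiprobable entropy H₀ = log₂ 8 = 3.0000 bits.
Skewed entropy H = −Σ pᵢ log₂ pᵢ = 2.8458 bits.
ΔRT = b·(H₀ − H) = 210 × 0.1542 = 32.39 ms.

32 ms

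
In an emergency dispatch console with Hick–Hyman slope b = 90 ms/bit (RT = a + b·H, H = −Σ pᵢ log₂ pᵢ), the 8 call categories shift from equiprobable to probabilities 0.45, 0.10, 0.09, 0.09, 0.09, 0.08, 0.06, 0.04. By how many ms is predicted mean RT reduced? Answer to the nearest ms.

The RT saving is b·ΔH. Equiprobable H₀ = log₂(8) = 3.0000 bits; with the given probabilities H = 2.5094 bits.
b·(H₀ − H) = 90 × (3.0000 − 2.5094) = 44.16 ms.

44 ms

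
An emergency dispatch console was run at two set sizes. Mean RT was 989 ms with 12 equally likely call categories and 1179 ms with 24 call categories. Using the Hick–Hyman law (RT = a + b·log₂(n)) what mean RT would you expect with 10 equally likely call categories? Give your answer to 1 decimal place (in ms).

Solve the two-equation system in a and b:
  b = (1179 − 989) / (log₂ 24 − log₂ 12) = 190 / (4.5850 − 3.5850) = 190.000 ms/bit
  a = 989 − 190.000 × 3.5850 = 307.857 ms
Then RT(10) = 307.857 + 190.000 × log₂ 10 = 307.857 + 190.000 × 3.3219 ≈ 939.023 ms.

939.0 ms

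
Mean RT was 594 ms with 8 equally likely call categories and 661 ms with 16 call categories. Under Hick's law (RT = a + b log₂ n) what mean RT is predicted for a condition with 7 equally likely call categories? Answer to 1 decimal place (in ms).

RT is linear in log₂ n, so two points fix the line:
  b = (661 − 594) / (log₂ 16 − log₂ 8) = 67 / (4 − 3) = 67.000 ms/bit
  a = 594 − 67.000 × 3 = 393.000 ms
Then RT(7) = 393.000 + 67.000 × log₂ 7 = 393.000 + 67.000 × 2.8074 ≈ 581.093 ms.

581.1 ms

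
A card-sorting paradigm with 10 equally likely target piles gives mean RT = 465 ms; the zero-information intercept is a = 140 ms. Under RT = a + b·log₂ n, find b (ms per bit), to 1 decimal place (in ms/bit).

b = (465 − 140) / log₂(10) = 325 / 3.3219 = 97.835 ms/bit.

97.8 ms/bit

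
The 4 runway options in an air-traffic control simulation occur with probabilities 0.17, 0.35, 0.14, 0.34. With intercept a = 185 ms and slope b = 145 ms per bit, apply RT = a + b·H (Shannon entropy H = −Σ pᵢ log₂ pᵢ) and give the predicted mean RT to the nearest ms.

459 ms

Entropy contributions −pᵢ log₂ pᵢ: 0.4346, 0.5301, 0.3971, 0.5292; sum H = 1.8910 bits.
RT = a + bH = 185 + 145·1.8910 = 459.19 ms.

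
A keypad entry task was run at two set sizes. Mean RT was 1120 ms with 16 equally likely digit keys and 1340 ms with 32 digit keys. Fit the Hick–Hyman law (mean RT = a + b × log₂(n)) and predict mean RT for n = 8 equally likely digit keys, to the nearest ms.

900 ms

Fit slope and intercept:
  b = (1340 − 1120) / (log₂ 32 − log₂ 16) = 220 / (5 − 4) = 220 ms/bit
  a = 1120 − 220 × 4 = 240 ms
Then RT(8) = 240 + 220 × log₂ 8 = 240 + 220 × 3 ≈ 900.000 ms.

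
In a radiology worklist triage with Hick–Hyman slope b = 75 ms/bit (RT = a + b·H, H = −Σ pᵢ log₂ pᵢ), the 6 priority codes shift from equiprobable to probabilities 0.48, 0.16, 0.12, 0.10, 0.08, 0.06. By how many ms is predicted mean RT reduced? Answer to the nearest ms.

Equiprobable entropy H₀ = log₂ 6 = 2.5850 bits.
Skewed entropy H = −Σ pᵢ log₂ pᵢ = 2.1656 bits.
ΔRT = b·(H₀ − H) = 75 × 0.4194 = 31.45 ms.

31 ms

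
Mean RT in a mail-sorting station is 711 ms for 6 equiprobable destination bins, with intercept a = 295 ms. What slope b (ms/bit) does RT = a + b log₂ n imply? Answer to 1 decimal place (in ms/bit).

6 alternatives carry log₂ 6 = 2.5850 bits; the choice cost is 711 − 295 = 416 ms, so b = 416/2.5850 = 160.931 ms/bit.

160.9 ms/bit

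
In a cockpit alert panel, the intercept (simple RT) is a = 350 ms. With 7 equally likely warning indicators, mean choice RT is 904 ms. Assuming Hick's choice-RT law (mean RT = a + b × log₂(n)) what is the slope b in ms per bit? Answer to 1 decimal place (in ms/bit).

197.3 ms/bit

log₂(7) = 2.8074 bits.
b = (RT − a)/log₂ n = (904 − 350) / 2.8074 = 197.339 ms/bit.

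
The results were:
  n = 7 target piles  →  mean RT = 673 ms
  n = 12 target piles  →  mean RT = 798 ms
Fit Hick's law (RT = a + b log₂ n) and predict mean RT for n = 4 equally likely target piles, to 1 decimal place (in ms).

543.2 ms

Fit slope and intercept:
  b = (798 − 673) / (log₂ 12 − log₂ 7) = 125 / (3.5850 − 2.8074) = 160.749 ms/bit
  a = 673 − 160.749 × 2.8074 = 221.719 ms
Then RT(4) = 221.719 + 160.749 × log₂ 4 = 221.719 + 160.749 × 2 ≈ 543.218 ms.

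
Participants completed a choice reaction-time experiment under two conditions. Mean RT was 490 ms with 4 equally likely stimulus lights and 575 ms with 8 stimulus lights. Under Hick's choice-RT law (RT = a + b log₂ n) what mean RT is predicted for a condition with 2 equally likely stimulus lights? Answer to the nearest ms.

RT is linear in log₂ n, so two points fix the line:
  b = (575 − 490) / (log₂ 8 − log₂ 4) = 85 / (3 − 2) = 85 ms/bit
  a = 490 − 85 × 2 = 320 ms
Then RT(2) = 320 + 85 × log₂ 2 = 320 + 85 × 1 ≈ 405.000 ms.

405 ms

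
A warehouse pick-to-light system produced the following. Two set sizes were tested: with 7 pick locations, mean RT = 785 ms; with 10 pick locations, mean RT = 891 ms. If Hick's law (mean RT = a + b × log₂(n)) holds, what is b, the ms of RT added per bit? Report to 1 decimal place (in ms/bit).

206.0 ms/bit

b = (RT₂ − RT₁)/(log₂ n₂ − log₂ n₁) = (891 − 785)/(3.3219 − 2.8074) = 205.996 ms/bit.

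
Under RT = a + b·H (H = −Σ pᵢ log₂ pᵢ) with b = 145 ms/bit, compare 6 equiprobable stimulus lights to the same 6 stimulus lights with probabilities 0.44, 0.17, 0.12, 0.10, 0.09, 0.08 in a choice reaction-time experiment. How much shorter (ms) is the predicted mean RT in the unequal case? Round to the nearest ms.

The RT saving is b·ΔH. Equiprobable H₀ = log₂(6) = 2.5850 bits; with the given probabilities H = 2.2592 bits.
b·(H₀ − H) = 145 × (2.5850 − 2.2592) = 47.24 ms.

47 ms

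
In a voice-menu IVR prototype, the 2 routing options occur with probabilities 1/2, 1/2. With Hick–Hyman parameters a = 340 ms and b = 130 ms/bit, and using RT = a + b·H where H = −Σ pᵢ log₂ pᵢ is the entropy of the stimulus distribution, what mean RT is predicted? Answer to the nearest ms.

470 ms

H = −Σ pᵢ log₂ pᵢ = 0.5·1 + 0.5·1 = 1.000 bits.
RT = 340 + 130 × 1.000 = 470.00 ms.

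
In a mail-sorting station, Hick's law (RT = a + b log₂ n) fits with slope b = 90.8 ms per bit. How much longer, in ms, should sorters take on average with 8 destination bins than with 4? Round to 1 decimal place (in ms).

90.8 ms

Only the slope matters, since a is common to both: ΔRT = b·log₂(n₂/n₁).
log₂(8) − log₂(4) = log₂(8/4) = log₂(2) = 1.
ΔRT = 90.8 × 1.0000 = 90.800 ms.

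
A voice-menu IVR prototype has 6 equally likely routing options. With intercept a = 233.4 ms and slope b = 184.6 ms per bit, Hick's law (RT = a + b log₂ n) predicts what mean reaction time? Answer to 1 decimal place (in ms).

log₂(6) = 2.5850 bits, so RT = 233.4 + 184.6 × 2.5850 ≈ 710.584 ms.

710.6 ms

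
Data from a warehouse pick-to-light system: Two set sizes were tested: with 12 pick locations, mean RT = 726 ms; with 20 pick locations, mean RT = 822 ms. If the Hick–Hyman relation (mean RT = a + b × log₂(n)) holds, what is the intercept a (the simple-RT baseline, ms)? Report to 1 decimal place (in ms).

Slope: b = (822 − 726) / (log₂ 20 − log₂ 12) = 96/0.7370 = 130.264 ms/bit.
a = RT₁ − b·log₂ n₁ = 726 − 130.264 × 3.5850 = 259.009 ms.

259.0 ms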